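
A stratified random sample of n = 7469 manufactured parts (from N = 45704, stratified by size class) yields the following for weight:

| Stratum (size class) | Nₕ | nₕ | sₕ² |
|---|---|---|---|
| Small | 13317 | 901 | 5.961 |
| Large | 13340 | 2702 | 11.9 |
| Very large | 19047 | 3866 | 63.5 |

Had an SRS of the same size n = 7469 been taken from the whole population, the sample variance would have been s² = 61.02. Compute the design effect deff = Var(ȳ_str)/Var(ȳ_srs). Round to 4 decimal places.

Var(ȳ_str) = Σ Wₕ²(1−fₕ)sₕ²/nₕ with Wₕ = Nₕ/45704:
  Small: (13317/45704)²·(1−901/13317)·5.961/901 = 5.2368968 × 10^-4
  Large: (13340/45704)²·(1−2702/13340)·11.9/2702 = 2.9920511 × 10^-4
  Very large: (19047/45704)²·(1−3866/19047)·63.5/3866 = 0.0022736856
  → Var(ȳ_str) = 0.0030965804.
Var(ȳ_srs) = (1 − 7469/45704)·61.02/7469 = 0.0068346555.
deff = 0.0030965804 / 0.0068346555 = 0.4531.

0.4531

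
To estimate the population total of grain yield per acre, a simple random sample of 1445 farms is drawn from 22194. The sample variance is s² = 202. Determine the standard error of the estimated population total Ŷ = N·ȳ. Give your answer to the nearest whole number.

Var(Ŷ) = N²·Var(ȳ) = N²·(1 − n/N)·s²/n.
f = 1445/22194 = 0.06510769; Var(ȳ) = 0.93489231·202/1445 = 0.13069083.
Var(Ŷ) = 22194² · 0.13069083 = 6.4374857 × 10^7.
SE(Ŷ) = √(6.4374857 × 10^7) = 8023.

8023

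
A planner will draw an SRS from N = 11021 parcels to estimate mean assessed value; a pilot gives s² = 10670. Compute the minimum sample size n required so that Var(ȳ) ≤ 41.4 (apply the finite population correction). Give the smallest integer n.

252

Without fpc, n₀ = s²/D = 10670/41.4 = 257.7295.
With fpc, (1 − n/N)·s²/n ≤ D requires n ≥ n₀/(1 + n₀/N) = 257.7295/(1 + 257.7295/11021) = 251.8401.
Rounding up, n = 252.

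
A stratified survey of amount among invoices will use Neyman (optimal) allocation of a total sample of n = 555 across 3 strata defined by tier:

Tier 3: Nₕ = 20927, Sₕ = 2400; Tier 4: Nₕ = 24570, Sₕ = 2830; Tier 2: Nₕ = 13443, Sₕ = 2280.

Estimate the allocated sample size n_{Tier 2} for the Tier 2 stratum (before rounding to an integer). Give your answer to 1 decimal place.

Neyman allocation: nₕ = n·NₕSₕ / Σⱼ NⱼSⱼ.
Σ NⱼSⱼ = 20927·2400 + 24570·2830 + 13443·2280 = 1.5040794 × 10^8.
n_{Tier 2} = 555·13443·2280 / (1.5040794 × 10^8) = 113.1.

113.1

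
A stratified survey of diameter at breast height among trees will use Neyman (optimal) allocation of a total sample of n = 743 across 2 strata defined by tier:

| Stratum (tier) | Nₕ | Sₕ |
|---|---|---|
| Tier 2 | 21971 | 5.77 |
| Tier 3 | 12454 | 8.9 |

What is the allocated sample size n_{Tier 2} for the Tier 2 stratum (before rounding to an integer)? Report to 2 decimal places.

396.41

Neyman allocation: nₕ = n·NₕSₕ / Σⱼ NⱼSⱼ.
Σ NⱼSⱼ = 21971·5.77 + 12454·8.9 = 237613.27.
n_{Tier 2} = 743·21971·5.77 / 237613.27 = 396.41.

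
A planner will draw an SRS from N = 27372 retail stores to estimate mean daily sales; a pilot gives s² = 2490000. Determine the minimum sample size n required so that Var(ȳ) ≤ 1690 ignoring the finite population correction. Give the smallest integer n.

1474

Without fpc, n₀ = s²/D = 2490000/1690 = 1473.3728.
Rounding up, n = 1474.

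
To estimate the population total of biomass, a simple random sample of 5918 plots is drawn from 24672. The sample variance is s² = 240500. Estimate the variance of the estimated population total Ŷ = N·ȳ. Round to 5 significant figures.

1.8803 × 10^10

Var(Ŷ) = N²·Var(ȳ) = N²·(1 − n/N)·s²/n.
f = 5918/24672 = 0.23986706; Var(ȳ) = 0.76013294·240500/5918 = 30.890837.
Var(Ŷ) = 24672² · 30.890837 = 1.8803487 × 10^10.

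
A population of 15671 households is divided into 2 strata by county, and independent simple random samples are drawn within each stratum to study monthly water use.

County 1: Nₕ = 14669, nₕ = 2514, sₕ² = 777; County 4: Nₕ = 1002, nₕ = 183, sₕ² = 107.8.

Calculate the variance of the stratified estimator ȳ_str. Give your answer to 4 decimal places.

0.2264

Var(ȳ_str) = Σₕ Wₕ²(1 − fₕ)sₕ²/nₕ with Wₕ = Nₕ/N, N = 15671.
County 1: Wₕ = 0.93606024; term = 0.93606024²·(1 − 0.17138183)·777/2514 = 0.22439739.
County 4: Wₕ = 0.06393976; term = 0.06393976²·(1 − 0.18263473)·107.8/183 = 0.0019684567.
Sum = 0.22636585.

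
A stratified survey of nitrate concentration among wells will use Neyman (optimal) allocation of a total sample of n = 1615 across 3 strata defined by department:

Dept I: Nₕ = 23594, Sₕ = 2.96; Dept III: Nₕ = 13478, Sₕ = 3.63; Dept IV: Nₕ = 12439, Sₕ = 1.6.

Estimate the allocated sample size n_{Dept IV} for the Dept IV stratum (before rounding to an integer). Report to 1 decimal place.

231.8

Neyman allocation: nₕ = n·NₕSₕ / Σⱼ NⱼSⱼ.
Σ NⱼSⱼ = 23594·2.96 + 13478·3.63 + 12439·1.6 = 138665.78.
n_{Dept IV} = 1615·12439·1.6 / 138665.78 = 231.8.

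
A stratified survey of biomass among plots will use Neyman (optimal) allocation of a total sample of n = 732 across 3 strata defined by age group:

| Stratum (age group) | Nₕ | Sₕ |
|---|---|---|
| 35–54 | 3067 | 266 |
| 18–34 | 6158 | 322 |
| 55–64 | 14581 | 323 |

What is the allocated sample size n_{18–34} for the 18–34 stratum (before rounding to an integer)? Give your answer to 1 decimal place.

Neyman allocation: nₕ = n·NₕSₕ / Σⱼ NⱼSⱼ.
Σ NⱼSⱼ = 3067·266 + 6158·322 + 14581·323 = 7.508361 × 10^6.
n_{18–34} = 732·6158·322 / (7.508361 × 10^6) = 193.3.

193.3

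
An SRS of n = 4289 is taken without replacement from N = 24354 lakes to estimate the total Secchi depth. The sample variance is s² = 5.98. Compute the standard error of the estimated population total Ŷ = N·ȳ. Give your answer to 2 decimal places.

825.42

Var(Ŷ) = N²·Var(ȳ) = N²·(1 − n/N)·s²/n.
f = 4289/24354 = 0.17611070; Var(ȳ) = 0.82388930·5.98/4289 = 0.0011487195.
Var(Ŷ) = 24354² · 0.0011487195 = 681325.43.
SE(Ŷ) = √(681325.43) = 825.42.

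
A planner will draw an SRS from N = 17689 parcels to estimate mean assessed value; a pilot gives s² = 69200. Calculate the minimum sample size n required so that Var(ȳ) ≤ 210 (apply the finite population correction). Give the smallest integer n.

324

Without fpc, n₀ = s²/D = 69200/210 = 329.5238.
With fpc, (1 − n/N)·s²/n ≤ D requires n ≥ n₀/(1 + n₀/N) = 329.5238/(1 + 329.5238/17689) = 323.4974.
Rounding up, n = 324.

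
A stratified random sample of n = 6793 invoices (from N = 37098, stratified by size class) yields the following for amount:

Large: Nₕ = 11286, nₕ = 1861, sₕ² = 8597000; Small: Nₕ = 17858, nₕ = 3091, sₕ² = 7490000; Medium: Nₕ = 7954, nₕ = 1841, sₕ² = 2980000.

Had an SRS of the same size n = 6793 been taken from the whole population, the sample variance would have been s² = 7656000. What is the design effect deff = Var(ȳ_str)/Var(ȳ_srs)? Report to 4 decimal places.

0.9542

Var(ȳ_str) = Σ Wₕ²(1−fₕ)sₕ²/nₕ with Wₕ = Nₕ/37098:
  Large: (11286/37098)²·(1−1861/11286)·8597000/1861 = 357.04336
  Small: (17858/37098)²·(1−3091/17858)·7490000/3091 = 464.3088
  Medium: (7954/37098)²·(1−1841/7954)·2980000/1841 = 57.187546
  → Var(ȳ_str) = 878.53971.
Var(ȳ_srs) = (1 − 6793/37098)·7656000/6793 = 920.67023.
deff = 878.53971 / 920.67023 = 0.9542.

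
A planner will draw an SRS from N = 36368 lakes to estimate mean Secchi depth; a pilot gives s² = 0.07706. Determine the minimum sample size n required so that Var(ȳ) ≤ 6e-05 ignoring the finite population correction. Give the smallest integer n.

1285

Without fpc, n₀ = s²/D = 0.07706/6e-05 = 1284.3333.
Rounding up, n = 1285.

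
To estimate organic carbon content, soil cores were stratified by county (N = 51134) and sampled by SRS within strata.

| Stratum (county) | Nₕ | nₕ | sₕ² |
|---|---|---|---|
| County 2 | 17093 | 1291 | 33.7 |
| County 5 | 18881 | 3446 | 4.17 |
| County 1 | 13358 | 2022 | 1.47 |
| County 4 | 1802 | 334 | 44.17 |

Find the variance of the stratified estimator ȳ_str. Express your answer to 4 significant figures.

Var(ȳ_str) = Σₕ Wₕ²(1 − fₕ)sₕ²/nₕ with Wₕ = Nₕ/N, N = 51134.
County 2: Wₕ = 0.33427856; term = 0.33427856²·(1 − 0.07552799)·33.7/1291 = 0.0026965872.
County 5: Wₕ = 0.36924551; term = 0.36924551²·(1 − 0.18251152)·4.17/3446 = 1.3487544 × 10^-4.
County 1: Wₕ = 0.26123519; term = 0.26123519²·(1 − 0.15136997)·1.47/2022 = 4.2103473 × 10^-5.
County 4: Wₕ = 0.03524074; term = 0.03524074²·(1 − 0.18534961)·44.17/334 = 1.3379573 × 10^-4.
Sum = 0.0030073618.

0.003007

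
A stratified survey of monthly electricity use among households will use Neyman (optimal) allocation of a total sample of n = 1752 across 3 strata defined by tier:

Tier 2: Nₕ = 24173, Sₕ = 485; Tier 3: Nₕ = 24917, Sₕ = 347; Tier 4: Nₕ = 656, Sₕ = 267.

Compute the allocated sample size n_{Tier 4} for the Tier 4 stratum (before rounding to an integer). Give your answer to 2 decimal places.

14.94

Neyman allocation: nₕ = n·NₕSₕ / Σⱼ NⱼSⱼ.
Σ NⱼSⱼ = 24173·485 + 24917·347 + 656·267 = 2.0545256 × 10^7.
n_{Tier 4} = 1752·656·267 / (2.0545256 × 10^7) = 14.94.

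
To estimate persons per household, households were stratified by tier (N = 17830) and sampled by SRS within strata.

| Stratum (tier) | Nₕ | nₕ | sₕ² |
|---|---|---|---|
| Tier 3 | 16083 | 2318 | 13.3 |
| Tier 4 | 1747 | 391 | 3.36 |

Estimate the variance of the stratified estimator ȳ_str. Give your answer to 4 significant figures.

Var(ȳ_str) = Σₕ Wₕ²(1 − fₕ)sₕ²/nₕ with Wₕ = Nₕ/N, N = 17830.
Tier 3: Wₕ = 0.90201907; term = 0.90201907²·(1 − 0.14412734)·13.3/2318 = 0.0039955705.
Tier 4: Wₕ = 0.09798093; term = 0.09798093²·(1 − 0.22381225)·3.36/391 = 6.4034265 × 10^-5.
Sum = 0.0040596048.

0.004060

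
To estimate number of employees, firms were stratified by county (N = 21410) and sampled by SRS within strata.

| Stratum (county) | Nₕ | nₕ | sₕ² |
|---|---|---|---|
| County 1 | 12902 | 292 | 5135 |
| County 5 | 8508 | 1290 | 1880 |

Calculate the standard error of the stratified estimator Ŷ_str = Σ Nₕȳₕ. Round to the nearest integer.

Var(Ŷ_str) = Σₕ Nₕ²(1 − fₕ)sₕ²/nₕ.
County 1: 12902²·(1 − 292/12902)·5135/292 = 2.8610781 × 10^9.
County 5: 8508²·(1 − 1290/8508)·1880/1290 = 8.9497828 × 10^7.
Sum = 2.9505759 × 10^9.
SE = √(2.9505759 × 10^9) = 54319.

54319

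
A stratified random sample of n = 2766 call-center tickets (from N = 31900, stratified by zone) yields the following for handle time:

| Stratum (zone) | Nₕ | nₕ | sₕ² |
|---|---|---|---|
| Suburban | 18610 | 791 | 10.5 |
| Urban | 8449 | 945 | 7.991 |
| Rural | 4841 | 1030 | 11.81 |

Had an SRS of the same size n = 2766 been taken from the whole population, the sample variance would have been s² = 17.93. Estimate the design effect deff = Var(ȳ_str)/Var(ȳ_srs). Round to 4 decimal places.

Var(ȳ_str) = Σ Wₕ²(1−fₕ)sₕ²/nₕ with Wₕ = Nₕ/31900:
  Suburban: (18610/31900)²·(1−791/18610)·10.5/791 = 0.0043257474
  Urban: (8449/31900)²·(1−945/8449)·7.991/945 = 5.2684892 × 10^-4
  Rural: (4841/31900)²·(1−1030/4841)·11.81/1030 = 2.0787647 × 10^-4
  → Var(ȳ_str) = 0.0050604728.
Var(ȳ_srs) = (1 − 2766/31900)·17.93/2766 = 0.0059202159.
deff = 0.0050604728 / 0.0059202159 = 0.8548.

0.8548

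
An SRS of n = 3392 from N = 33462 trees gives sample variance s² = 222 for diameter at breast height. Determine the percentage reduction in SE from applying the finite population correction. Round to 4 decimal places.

f = n/N = 3392/33462 = 0.10136872.
SE_no-fpc = √(s²/n) = 0.25582829; SE_fpc = √((1−f)s²/n) = 0.24251541.
Ratio = √(1−f) = 0.94796165. Reduction = 100·(1 − 0.94796165) = 5.2038%.

5.2038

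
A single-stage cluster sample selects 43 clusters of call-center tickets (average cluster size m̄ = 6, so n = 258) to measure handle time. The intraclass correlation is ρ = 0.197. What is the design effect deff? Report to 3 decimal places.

1.985

deff = 1 + (6 − 1)·0.197 = 1 + 0.985 = 1.985.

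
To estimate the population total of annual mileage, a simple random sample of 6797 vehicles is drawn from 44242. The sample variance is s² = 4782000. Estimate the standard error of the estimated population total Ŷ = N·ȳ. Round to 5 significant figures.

Var(Ŷ) = N²·Var(ȳ) = N²·(1 − n/N)·s²/n.
f = 6797/44242 = 0.15363230; Var(ȳ) = 0.84636770·4782000/6797 = 595.45834.
Var(Ŷ) = 44242² · 595.45834 = 1.1655231 × 10^12.
SE(Ŷ) = √(1.1655231 × 10^12) = 1.0796 × 10^6.

1.0796 × 10^6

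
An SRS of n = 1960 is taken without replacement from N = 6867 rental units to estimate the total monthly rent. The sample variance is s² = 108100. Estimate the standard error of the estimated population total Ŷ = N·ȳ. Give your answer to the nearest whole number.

43110

Var(Ŷ) = N²·Var(ȳ) = N²·(1 − n/N)·s²/n.
f = 1960/6867 = 0.28542304; Var(ȳ) = 0.71457696·108100/1960 = 39.411107.
Var(Ŷ) = 6867² · 39.411107 = 1.8584579 × 10^9.
SE(Ŷ) = √(1.8584579 × 10^9) = 43110.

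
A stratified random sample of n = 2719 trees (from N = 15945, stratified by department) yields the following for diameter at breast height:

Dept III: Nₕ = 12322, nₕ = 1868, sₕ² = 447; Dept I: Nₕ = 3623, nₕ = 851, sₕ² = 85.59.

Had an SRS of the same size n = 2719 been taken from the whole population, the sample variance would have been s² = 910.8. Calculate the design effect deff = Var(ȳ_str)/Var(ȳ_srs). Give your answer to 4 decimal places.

0.4506

Var(ȳ_str) = Σ Wₕ²(1−fₕ)sₕ²/nₕ with Wₕ = Nₕ/15945:
  Dept III: (12322/15945)²·(1−1868/12322)·447/1868 = 0.12123983
  Dept I: (3623/15945)²·(1−851/3623)·85.59/851 = 0.0039728849
  → Var(ȳ_str) = 0.12521271.
Var(ȳ_srs) = (1 − 2719/15945)·910.8/2719 = 0.27785474.
deff = 0.12521271 / 0.27785474 = 0.4506.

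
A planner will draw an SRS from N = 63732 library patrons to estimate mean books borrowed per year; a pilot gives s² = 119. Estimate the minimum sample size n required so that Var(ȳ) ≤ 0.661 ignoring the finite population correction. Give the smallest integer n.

181

Without fpc, n₀ = s²/D = 119/0.661 = 180.0303.
Rounding up, n = 181.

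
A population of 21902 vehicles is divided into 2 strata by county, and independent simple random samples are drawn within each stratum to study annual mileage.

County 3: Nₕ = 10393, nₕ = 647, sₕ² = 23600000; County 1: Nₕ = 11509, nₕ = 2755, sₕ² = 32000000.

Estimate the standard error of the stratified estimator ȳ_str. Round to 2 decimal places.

Var(ȳ_str) = Σₕ Wₕ²(1 − fₕ)sₕ²/nₕ with Wₕ = Nₕ/N, N = 21902.
County 3: Wₕ = 0.47452287; term = 0.47452287²·(1 − 0.06225344)·23600000/647 = 7702.0708.
County 1: Wₕ = 0.52547713; term = 0.52547713²·(1 − 0.23937788)·32000000/2755 = 2439.5232.
Sum = 10141.594.
SE = √(10141.594) = 100.71.

100.71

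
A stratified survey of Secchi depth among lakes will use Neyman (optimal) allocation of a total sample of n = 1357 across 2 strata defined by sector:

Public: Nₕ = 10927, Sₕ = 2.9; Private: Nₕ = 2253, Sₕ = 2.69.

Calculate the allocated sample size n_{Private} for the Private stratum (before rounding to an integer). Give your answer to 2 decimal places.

Neyman allocation: nₕ = n·NₕSₕ / Σⱼ NⱼSⱼ.
Σ NⱼSⱼ = 10927·2.9 + 2253·2.69 = 37748.87.
n_{Private} = 1357·2253·2.69 / 37748.87 = 217.87.

217.87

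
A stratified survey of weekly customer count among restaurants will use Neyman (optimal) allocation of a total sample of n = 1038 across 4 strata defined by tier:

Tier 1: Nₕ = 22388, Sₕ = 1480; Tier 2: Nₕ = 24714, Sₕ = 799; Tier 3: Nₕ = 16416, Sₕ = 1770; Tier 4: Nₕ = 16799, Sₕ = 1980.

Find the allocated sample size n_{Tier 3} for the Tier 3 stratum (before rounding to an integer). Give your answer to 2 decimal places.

261.81

Neyman allocation: nₕ = n·NₕSₕ / Σⱼ NⱼSⱼ.
Σ NⱼSⱼ = 22388·1480 + 24714·799 + 16416·1770 + 16799·1980 = 1.1519907 × 10^8.
n_{Tier 3} = 1038·16416·1770 / (1.1519907 × 10^8) = 261.81.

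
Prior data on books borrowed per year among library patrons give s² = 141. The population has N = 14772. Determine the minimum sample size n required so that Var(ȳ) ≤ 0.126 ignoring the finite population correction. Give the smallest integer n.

Without fpc, n₀ = s²/D = 141/0.126 = 1119.0476.
Rounding up, n = 1120.

1120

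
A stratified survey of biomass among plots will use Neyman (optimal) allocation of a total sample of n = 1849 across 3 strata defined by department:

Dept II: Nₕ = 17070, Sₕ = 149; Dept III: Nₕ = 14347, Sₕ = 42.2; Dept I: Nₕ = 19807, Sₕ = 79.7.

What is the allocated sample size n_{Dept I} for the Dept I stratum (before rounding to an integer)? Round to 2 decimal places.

Neyman allocation: nₕ = n·NₕSₕ / Σⱼ NⱼSⱼ.
Σ NⱼSⱼ = 17070·149 + 14347·42.2 + 19807·79.7 = 4.7274913 × 10^6.
n_{Dept I} = 1849·19807·79.7 / (4.7274913 × 10^6) = 617.42.

617.42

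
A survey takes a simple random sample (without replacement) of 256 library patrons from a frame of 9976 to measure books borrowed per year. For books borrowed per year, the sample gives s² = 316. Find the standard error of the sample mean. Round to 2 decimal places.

1.10

Under SRS without replacement, Var(ȳ) = (1 − f)·s²/n with f = n/N = 256/9976 = 0.02566159.
Var(ȳ) = (1 − 0.02566159)·316/256 = 0.97433841·1.234375 = 1.202699.
SE(ȳ) = √(1.202699) = 1.10.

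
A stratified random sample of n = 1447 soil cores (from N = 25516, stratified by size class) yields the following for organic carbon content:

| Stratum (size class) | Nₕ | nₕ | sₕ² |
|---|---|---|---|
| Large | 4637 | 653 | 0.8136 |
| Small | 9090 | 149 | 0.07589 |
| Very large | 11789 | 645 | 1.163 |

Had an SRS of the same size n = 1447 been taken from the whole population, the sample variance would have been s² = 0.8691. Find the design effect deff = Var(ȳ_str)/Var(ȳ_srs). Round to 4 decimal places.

0.8168

Var(ȳ_str) = Σ Wₕ²(1−fₕ)sₕ²/nₕ with Wₕ = Nₕ/25516:
  Large: (4637/25516)²·(1−653/4637)·0.8136/653 = 3.5353222 × 10^-5
  Small: (9090/25516)²·(1−149/9090)·0.07589/149 = 6.3580374 × 10^-5
  Very large: (11789/25516)²·(1−645/11789)·1.163/645 = 3.6384205 × 10^-4
  → Var(ȳ_str) = 4.6277565 × 10^-4.
Var(ȳ_srs) = (1 − 1447/25516)·0.8691/1447 = 5.66561 × 10^-4.
deff = (4.6277565 × 10^-4) / (5.66561 × 10^-4) = 0.8168.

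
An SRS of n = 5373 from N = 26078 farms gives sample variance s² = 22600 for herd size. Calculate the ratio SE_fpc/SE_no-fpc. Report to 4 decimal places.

0.8910

f = n/N = 5373/26078 = 0.20603574.
SE_no-fpc = √(s²/n) = 2.0509062; SE_fpc = √((1−f)s²/n) = 1.8274533.
Ratio = √(1−f) = 0.89104672.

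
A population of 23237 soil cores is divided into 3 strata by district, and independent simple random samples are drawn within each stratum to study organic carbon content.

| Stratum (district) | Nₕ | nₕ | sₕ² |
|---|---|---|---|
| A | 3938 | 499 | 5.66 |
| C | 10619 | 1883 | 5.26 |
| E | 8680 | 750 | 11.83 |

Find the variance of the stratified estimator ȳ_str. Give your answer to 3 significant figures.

Var(ȳ_str) = Σₕ Wₕ²(1 − fₕ)sₕ²/nₕ with Wₕ = Nₕ/N, N = 23237.
A: Wₕ = 0.16947110; term = 0.16947110²·(1 − 0.12671407)·5.66/499 = 2.8448781 × 10^-4.
C: Wₕ = 0.45698670; term = 0.45698670²·(1 − 0.17732367)·5.26/1883 = 4.7992299 × 10^-4.
E: Wₕ = 0.37354220; term = 0.37354220²·(1 − 0.08640553)·11.83/750 = 0.0020107417.
Sum = 0.0027751525.

0.00278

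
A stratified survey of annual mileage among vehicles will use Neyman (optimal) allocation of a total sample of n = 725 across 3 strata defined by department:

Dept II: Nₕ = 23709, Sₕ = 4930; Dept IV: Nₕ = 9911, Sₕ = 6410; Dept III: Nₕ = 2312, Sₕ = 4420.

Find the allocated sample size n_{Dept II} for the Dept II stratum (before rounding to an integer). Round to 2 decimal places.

444.53

Neyman allocation: nₕ = n·NₕSₕ / Σⱼ NⱼSⱼ.
Σ NⱼSⱼ = 23709·4930 + 9911·6410 + 2312·4420 = 1.9063392 × 10^8.
n_{Dept II} = 725·23709·4930 / (1.9063392 × 10^8) = 444.53.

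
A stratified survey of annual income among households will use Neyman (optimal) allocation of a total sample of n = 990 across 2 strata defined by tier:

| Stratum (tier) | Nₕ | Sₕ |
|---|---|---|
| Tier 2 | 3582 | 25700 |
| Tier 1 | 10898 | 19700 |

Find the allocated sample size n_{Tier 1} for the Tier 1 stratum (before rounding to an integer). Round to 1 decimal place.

692.9

Neyman allocation: nₕ = n·NₕSₕ / Σⱼ NⱼSⱼ.
Σ NⱼSⱼ = 3582·25700 + 10898·19700 = 3.06748 × 10^8.
n_{Tier 1} = 990·10898·19700 / (3.06748 × 10^8) = 692.9.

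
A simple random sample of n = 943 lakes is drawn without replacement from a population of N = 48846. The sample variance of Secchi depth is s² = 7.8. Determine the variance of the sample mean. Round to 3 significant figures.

Under SRS without replacement, Var(ȳ) = (1 − f)·s²/n with f = n/N = 943/48846 = 0.01930557.
Var(ȳ) = (1 − 0.01930557)·7.8/943 = 0.98069443·0.008271474 = 0.0081117885.

0.00811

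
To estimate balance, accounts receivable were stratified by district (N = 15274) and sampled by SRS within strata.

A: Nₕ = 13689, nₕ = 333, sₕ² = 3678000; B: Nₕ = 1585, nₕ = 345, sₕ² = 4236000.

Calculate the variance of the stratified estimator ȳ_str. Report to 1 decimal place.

Var(ȳ_str) = Σₕ Wₕ²(1 − fₕ)sₕ²/nₕ with Wₕ = Nₕ/N, N = 15274.
A: Wₕ = 0.89622889; term = 0.89622889²·(1 − 0.02432610)·3678000/333 = 8655.8566.
B: Wₕ = 0.10377111; term = 0.10377111²·(1 − 0.21766562)·4236000/345 = 103.43851.
Sum = 8759.2951.

8759.3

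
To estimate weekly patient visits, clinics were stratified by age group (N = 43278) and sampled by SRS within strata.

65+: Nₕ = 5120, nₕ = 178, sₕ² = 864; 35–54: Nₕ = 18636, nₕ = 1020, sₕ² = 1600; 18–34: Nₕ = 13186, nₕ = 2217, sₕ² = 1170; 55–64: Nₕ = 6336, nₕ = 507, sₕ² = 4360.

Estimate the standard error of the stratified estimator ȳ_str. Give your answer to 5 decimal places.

0.74219

Var(ȳ_str) = Σₕ Wₕ²(1 − fₕ)sₕ²/nₕ with Wₕ = Nₕ/N, N = 43278.
65+: Wₕ = 0.11830491; term = 0.11830491²·(1 − 0.03476563)·864/178 = 0.065574061.
35–54: Wₕ = 0.43061140; term = 0.43061140²·(1 − 0.05473278)·1600/1020 = 0.27494476.
18–34: Wₕ = 0.30468136; term = 0.30468136²·(1 − 0.16813287)·1170/2217 = 0.040753594.
55–64: Wₕ = 0.14640233; term = 0.14640233²·(1 − 0.08001894)·4360/507 = 0.16957171.
Sum = 0.55084413.
SE = √(0.55084413) = 0.74219.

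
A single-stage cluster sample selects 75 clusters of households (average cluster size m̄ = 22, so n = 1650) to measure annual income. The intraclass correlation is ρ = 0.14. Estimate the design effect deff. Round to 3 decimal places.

3.940

deff = 1 + (22 − 1)·0.14 = 1 + 2.94 = 3.94.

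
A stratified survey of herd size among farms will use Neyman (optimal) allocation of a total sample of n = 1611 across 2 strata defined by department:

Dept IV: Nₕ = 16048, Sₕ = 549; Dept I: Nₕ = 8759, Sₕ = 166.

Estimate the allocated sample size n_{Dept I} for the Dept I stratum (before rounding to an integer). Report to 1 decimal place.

228.2

Neyman allocation: nₕ = n·NₕSₕ / Σⱼ NⱼSⱼ.
Σ NⱼSⱼ = 16048·549 + 8759·166 = 1.0264346 × 10^7.
n_{Dept I} = 1611·8759·166 / (1.0264346 × 10^7) = 228.2.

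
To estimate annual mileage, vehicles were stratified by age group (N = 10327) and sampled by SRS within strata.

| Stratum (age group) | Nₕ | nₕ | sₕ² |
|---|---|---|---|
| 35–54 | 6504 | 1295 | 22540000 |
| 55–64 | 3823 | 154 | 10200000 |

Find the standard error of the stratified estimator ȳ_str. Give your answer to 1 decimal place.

119.3

Var(ȳ_str) = Σₕ Wₕ²(1 − fₕ)sₕ²/nₕ with Wₕ = Nₕ/N, N = 10327.
35–54: Wₕ = 0.62980536; term = 0.62980536²·(1 − 0.19910824)·22540000/1295 = 5529.3067.
55–64: Wₕ = 0.37019464; term = 0.37019464²·(1 − 0.04028250)·10200000/154 = 8711.3027.
Sum = 14240.609.
SE = √(14240.609) = 119.3.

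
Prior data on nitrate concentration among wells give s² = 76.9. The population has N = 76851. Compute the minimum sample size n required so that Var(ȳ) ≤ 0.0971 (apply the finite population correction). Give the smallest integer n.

784

Without fpc, n₀ = s²/D = 76.9/0.0971 = 791.9670.
With fpc, (1 − n/N)·s²/n ≤ D requires n ≥ n₀/(1 + n₀/N) = 791.9670/(1 + 791.9670/76851) = 783.8888.
Rounding up, n = 784.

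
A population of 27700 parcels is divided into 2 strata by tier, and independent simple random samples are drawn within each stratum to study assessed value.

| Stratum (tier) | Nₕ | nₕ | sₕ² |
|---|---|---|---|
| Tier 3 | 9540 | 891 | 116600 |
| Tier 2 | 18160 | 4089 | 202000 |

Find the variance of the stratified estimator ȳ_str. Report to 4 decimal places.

30.5245

Var(ȳ_str) = Σₕ Wₕ²(1 − fₕ)sₕ²/nₕ with Wₕ = Nₕ/N, N = 27700.
Tier 3: Wₕ = 0.34440433; term = 0.34440433²·(1 − 0.09339623)·116600/891 = 14.07264.
Tier 2: Wₕ = 0.65559567; term = 0.65559567²·(1 − 0.22516520)·202000/4089 = 16.45188.
Sum = 30.52452.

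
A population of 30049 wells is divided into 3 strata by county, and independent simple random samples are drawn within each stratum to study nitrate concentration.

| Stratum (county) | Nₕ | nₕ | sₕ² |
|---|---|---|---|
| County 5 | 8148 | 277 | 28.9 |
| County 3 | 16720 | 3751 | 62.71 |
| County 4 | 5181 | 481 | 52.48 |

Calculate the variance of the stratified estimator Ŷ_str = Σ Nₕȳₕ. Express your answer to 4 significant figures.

1.297 × 10^7

Var(Ŷ_str) = Σₕ Nₕ²(1 − fₕ)sₕ²/nₕ.
County 5: 8148²·(1 − 277/8148)·28.9/277 = 6.6911229 × 10^6.
County 3: 16720²·(1 − 3751/16720)·62.71/3751 = 3.6252044 × 10^6.
County 4: 5181²·(1 − 481/5181)·52.48/481 = 2.6568082 × 10^6.
Sum = 1.2973136 × 10^7.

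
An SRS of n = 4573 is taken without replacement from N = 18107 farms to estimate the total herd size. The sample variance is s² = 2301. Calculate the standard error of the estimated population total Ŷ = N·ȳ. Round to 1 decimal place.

Var(Ŷ) = N²·Var(ȳ) = N²·(1 − n/N)·s²/n.
f = 4573/18107 = 0.25255426; Var(ȳ) = 0.74744574·2301/4573 = 0.37609286.
Var(Ŷ) = 18107² · 0.37609286 = 1.233071 × 10^8.
SE(Ŷ) = √(1.233071 × 10^8) = 11104.4.

11104.4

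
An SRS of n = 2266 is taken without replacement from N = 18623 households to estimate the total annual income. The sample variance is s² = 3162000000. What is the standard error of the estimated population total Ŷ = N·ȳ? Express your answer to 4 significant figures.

Var(Ŷ) = N²·Var(ȳ) = N²·(1 − n/N)·s²/n.
f = 2266/18623 = 0.12167750; Var(ȳ) = 0.87832250·3162000000/2266 = 1.2256204 × 10^6.
Var(Ŷ) = 18623² · (1.2256204 × 10^6) = 4.2506492 × 10^14.
SE(Ŷ) = √(4.2506492 × 10^14) = 2.062 × 10^7.

2.062 × 10^7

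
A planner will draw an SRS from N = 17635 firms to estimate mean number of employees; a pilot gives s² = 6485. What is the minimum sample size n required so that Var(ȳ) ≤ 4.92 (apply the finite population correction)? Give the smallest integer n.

1227

Without fpc, n₀ = s²/D = 6485/4.92 = 1318.0894.
With fpc, (1 − n/N)·s²/n ≤ D requires n ≥ n₀/(1 + n₀/N) = 1318.0894/(1 + 1318.0894/17635) = 1226.4231.
Rounding up, n = 1227.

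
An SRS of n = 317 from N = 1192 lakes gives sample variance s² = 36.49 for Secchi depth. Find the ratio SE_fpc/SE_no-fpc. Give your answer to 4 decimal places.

f = n/N = 317/1192 = 0.26593960.
SE_no-fpc = √(s²/n) = 0.33927925; SE_fpc = √((1−f)s²/n) = 0.29068539.
Ratio = √(1−f) = 0.85677325.

0.8568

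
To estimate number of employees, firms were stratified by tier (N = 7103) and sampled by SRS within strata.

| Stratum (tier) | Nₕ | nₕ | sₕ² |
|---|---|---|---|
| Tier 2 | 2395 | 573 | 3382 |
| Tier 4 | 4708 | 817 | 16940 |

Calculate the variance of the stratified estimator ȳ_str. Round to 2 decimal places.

8.04

Var(ȳ_str) = Σₕ Wₕ²(1 − fₕ)sₕ²/nₕ with Wₕ = Nₕ/N, N = 7103.
Tier 2: Wₕ = 0.33718147; term = 0.33718147²·(1 − 0.23924843)·3382/573 = 0.51049235.
Tier 4: Wₕ = 0.66281853; term = 0.66281853²·(1 − 0.17353441)·16940/817 = 7.5284471.
Sum = 8.0389395.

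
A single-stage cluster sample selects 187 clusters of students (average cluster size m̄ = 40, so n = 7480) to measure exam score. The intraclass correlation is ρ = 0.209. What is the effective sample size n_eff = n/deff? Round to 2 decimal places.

deff = 1 + (40 − 1)·0.209 = 1 + 8.151 = 9.151.
n_eff = 7480 / 9.151 = 817.40.

817.40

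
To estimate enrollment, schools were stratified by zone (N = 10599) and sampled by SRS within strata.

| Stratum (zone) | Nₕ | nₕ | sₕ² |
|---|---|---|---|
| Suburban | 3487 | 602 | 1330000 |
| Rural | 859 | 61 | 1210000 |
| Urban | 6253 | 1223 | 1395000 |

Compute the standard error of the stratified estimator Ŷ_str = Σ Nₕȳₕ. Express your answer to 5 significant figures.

Var(Ŷ_str) = Σₕ Nₕ²(1 − fₕ)sₕ²/nₕ.
Suburban: 3487²·(1 − 602/3487)·1330000/602 = 2.222557 × 10^10.
Rural: 859²·(1 − 61/859)·1210000/61 = 1.3597266 × 10^10.
Urban: 6253²·(1 − 1223/6253)·1395000/1223 = 3.5876012 × 10^10.
Sum = 7.1698848 × 10^10.
SE = √(7.1698848 × 10^10) = 267770.

267770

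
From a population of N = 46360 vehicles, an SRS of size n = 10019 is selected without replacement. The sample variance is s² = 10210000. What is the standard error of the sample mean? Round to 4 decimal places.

Under SRS without replacement, Var(ȳ) = (1 − f)·s²/n with f = n/N = 10019/46360 = 0.21611303.
Var(ȳ) = (1 − 0.21611303)·10210000/10019 = 0.78388697·1019.0638 = 798.83082.
SE(ȳ) = √(798.83082) = 28.2636.

28.2636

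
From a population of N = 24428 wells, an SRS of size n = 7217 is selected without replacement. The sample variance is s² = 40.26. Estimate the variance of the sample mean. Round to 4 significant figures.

Under SRS without replacement, Var(ȳ) = (1 − f)·s²/n with f = n/N = 7217/24428 = 0.29543966.
Var(ȳ) = (1 − 0.29543966)·40.26/7217 = 0.70456034·0.0055784952 = 0.0039303865.

0.003930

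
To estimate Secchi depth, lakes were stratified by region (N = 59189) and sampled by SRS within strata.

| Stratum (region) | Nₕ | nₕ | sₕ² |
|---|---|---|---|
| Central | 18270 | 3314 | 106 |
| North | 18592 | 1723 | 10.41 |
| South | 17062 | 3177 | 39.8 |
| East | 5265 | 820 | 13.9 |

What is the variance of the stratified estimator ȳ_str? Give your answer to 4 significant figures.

0.003996

Var(ȳ_str) = Σₕ Wₕ²(1 − fₕ)sₕ²/nₕ with Wₕ = Nₕ/N, N = 59189.
Central: Wₕ = 0.30867222; term = 0.30867222²·(1 − 0.18139026)·106/3314 = 0.0024947404.
North: Wₕ = 0.31411242; term = 0.31411242²·(1 − 0.09267427)·10.41/1723 = 5.4087748 × 10^-4.
South: Wₕ = 0.28826302; term = 0.28826302²·(1 − 0.18620326)·39.8/3177 = 8.4714875 × 10^-4.
East: Wₕ = 0.08895234; term = 0.08895234²·(1 − 0.15574549)·13.9/820 = 1.1323719 × 10^-4.
Sum = 0.0039960038.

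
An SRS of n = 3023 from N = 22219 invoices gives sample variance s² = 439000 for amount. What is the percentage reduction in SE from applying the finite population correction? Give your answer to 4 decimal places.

f = n/N = 3023/22219 = 0.13605473.
SE_no-fpc = √(s²/n) = 12.050725; SE_fpc = √((1−f)s²/n) = 11.200987.
Ratio = √(1−f) = 0.92948656. Reduction = 100·(1 − 0.92948656) = 7.0513%.

7.0513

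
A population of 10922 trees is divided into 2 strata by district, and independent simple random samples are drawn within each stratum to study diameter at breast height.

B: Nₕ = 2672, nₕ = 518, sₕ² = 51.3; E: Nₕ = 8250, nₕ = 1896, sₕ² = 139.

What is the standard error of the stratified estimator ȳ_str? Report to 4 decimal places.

0.1923

Var(ȳ_str) = Σₕ Wₕ²(1 − fₕ)sₕ²/nₕ with Wₕ = Nₕ/N, N = 10922.
B: Wₕ = 0.24464384; term = 0.24464384²·(1 − 0.19386228)·51.3/518 = 0.004778212.
E: Wₕ = 0.75535616; term = 0.75535616²·(1 − 0.22981818)·139/1896 = 0.032216124.
Sum = 0.036994336.
SE = √(0.036994336) = 0.1923.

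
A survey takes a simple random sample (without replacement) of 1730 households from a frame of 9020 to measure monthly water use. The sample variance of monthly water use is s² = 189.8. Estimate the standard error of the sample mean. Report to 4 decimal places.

0.2978

Under SRS without replacement, Var(ȳ) = (1 − f)·s²/n with f = n/N = 1730/9020 = 0.19179601.
Var(ȳ) = (1 − 0.19179601)·189.8/1730 = 0.80820399·0.10971098 = 0.088668854.
SE(ȳ) = √(0.088668854) = 0.2978.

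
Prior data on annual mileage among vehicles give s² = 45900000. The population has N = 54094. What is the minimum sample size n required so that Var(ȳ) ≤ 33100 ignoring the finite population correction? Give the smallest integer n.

1387

Without fpc, n₀ = s²/D = 45900000/33100 = 1386.7069.
Rounding up, n = 1387.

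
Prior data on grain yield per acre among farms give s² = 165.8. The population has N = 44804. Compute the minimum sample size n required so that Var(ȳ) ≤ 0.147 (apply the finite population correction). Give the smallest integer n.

1101

Without fpc, n₀ = s²/D = 165.8/0.147 = 1127.8912.
With fpc, (1 − n/N)·s²/n ≤ D requires n ≥ n₀/(1 + n₀/N) = 1127.8912/(1 + 1127.8912/44804) = 1100.1950.
Rounding up, n = 1101.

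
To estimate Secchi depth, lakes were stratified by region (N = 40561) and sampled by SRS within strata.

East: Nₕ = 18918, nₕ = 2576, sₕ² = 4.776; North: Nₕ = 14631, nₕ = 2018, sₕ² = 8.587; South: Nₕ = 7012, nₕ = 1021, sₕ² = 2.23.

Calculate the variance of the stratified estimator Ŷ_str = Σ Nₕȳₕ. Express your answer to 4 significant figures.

Var(Ŷ_str) = Σₕ Nₕ²(1 − fₕ)sₕ²/nₕ.
East: 18918²·(1 − 2576/18918)·4.776/2576 = 573190.37.
North: 14631²·(1 − 2018/14631)·8.587/2018 = 785258.61.
South: 7012²·(1 − 1021/7012)·2.23/1021 = 91753.016.
Sum = 1.450202 × 10^6.

1.450 × 10^6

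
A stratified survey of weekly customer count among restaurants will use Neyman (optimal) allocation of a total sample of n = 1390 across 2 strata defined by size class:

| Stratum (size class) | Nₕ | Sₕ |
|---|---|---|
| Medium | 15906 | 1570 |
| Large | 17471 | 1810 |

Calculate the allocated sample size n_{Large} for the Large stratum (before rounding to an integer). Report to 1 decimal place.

Neyman allocation: nₕ = n·NₕSₕ / Σⱼ NⱼSⱼ.
Σ NⱼSⱼ = 15906·1570 + 17471·1810 = 5.659493 × 10^7.
n_{Large} = 1390·17471·1810 / (5.659493 × 10^7) = 776.7.

776.7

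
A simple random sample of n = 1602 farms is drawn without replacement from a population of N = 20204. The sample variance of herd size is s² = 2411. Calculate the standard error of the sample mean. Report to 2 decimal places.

Under SRS without replacement, Var(ȳ) = (1 − f)·s²/n with f = n/N = 1602/20204 = 0.07929123.
Var(ȳ) = (1 − 0.07929123)·2411/1602 = 0.92070877·1.5049938 = 1.385661.
SE(ȳ) = √(1.385661) = 1.18.

1.18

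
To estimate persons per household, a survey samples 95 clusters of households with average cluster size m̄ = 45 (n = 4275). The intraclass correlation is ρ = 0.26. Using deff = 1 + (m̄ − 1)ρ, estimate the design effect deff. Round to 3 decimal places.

12.440

deff = 1 + (45 − 1)·0.26 = 1 + 11.44 = 12.44.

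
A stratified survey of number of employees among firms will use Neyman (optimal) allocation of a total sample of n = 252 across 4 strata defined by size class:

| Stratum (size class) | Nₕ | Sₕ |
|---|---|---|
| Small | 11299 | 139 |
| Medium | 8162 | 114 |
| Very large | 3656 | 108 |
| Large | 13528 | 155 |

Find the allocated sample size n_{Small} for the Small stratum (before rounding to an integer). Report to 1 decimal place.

79.3

Neyman allocation: nₕ = n·NₕSₕ / Σⱼ NⱼSⱼ.
Σ NⱼSⱼ = 11299·139 + 8162·114 + 3656·108 + 13528·155 = 4.992717 × 10^6.
n_{Small} = 252·11299·139 / (4.992717 × 10^6) = 79.3.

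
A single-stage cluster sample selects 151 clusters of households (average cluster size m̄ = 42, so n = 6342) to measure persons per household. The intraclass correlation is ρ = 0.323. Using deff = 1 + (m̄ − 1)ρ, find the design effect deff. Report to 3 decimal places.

14.243

deff = 1 + (42 − 1)·0.323 = 1 + 13.243 = 14.243.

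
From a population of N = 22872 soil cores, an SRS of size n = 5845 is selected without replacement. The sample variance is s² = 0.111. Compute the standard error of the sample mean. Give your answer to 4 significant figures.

0.003760

Under SRS without replacement, Var(ȳ) = (1 − f)·s²/n with f = n/N = 5845/22872 = 0.25555264.
Var(ȳ) = (1 − 0.25555264)·0.111/5845 = 0.74444736·1.899059 × 10^-5 = 1.4137495 × 10^-5.
SE(ȳ) = √(1.4137495 × 10^-5) = 0.003760.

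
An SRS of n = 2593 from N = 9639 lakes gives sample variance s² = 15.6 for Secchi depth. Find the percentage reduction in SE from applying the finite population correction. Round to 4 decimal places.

14.5021

f = n/N = 2593/9639 = 0.26901131.
SE_no-fpc = √(s²/n) = 0.077564151; SE_fpc = √((1−f)s²/n) = 0.066315702.
Ratio = √(1−f) = 0.85497877. Reduction = 100·(1 − 0.85497877) = 14.5021%.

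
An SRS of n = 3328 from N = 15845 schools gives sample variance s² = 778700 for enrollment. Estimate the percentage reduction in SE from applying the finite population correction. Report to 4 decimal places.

11.1200

f = n/N = 3328/15845 = 0.21003471.
SE_no-fpc = √(s²/n) = 15.296548; SE_fpc = √((1−f)s²/n) = 13.59557.
Ratio = √(1−f) = 0.88879991. Reduction = 100·(1 − 0.88879991) = 11.1200%.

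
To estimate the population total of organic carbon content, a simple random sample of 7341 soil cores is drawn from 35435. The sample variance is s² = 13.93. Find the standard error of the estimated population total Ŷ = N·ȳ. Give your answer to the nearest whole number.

Var(Ŷ) = N²·Var(ȳ) = N²·(1 − n/N)·s²/n.
f = 7341/35435 = 0.20716805; Var(ȳ) = 0.79283195·13.93/7341 = 0.0015044475.
Var(Ŷ) = 35435² · 0.0015044475 = 1.8890433 × 10^6.
SE(Ŷ) = √(1.8890433 × 10^6) = 1374.

1374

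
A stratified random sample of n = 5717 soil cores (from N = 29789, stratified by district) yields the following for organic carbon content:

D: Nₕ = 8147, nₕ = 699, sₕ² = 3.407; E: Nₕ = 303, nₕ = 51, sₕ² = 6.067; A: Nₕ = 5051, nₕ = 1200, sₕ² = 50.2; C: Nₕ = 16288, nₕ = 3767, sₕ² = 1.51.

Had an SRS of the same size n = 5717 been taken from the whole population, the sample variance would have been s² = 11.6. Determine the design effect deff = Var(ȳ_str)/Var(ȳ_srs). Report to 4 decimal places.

Var(ȳ_str) = Σ Wₕ²(1−fₕ)sₕ²/nₕ with Wₕ = Nₕ/29789:
  D: (8147/29789)²·(1−699/8147)·3.407/699 = 3.3328863 × 10^-4
  E: (303/29789)²·(1−51/303)·6.067/51 = 1.0236115 × 10^-5
  A: (5051/29789)²·(1−1200/5051)·50.2/1200 = 9.1698348 × 10^-4
  C: (16288/29789)²·(1−3767/16288)·1.51/3767 = 9.2124736 × 10^-5
  → Var(ȳ_str) = 0.001352633.
Var(ȳ_srs) = (1 − 5717/29789)·11.6/5717 = 0.0016396307.
deff = 0.001352633 / 0.0016396307 = 0.8250.

0.8250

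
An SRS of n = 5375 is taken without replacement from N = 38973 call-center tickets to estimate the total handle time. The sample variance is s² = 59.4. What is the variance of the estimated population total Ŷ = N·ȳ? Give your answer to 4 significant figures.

1.447 × 10^7

Var(Ŷ) = N²·Var(ȳ) = N²·(1 − n/N)·s²/n.
f = 5375/38973 = 0.13791599; Var(ȳ) = 0.86208401·59.4/5375 = 0.0095270307.
Var(Ŷ) = 38973² · 0.0095270307 = 1.4470557 × 10^7.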